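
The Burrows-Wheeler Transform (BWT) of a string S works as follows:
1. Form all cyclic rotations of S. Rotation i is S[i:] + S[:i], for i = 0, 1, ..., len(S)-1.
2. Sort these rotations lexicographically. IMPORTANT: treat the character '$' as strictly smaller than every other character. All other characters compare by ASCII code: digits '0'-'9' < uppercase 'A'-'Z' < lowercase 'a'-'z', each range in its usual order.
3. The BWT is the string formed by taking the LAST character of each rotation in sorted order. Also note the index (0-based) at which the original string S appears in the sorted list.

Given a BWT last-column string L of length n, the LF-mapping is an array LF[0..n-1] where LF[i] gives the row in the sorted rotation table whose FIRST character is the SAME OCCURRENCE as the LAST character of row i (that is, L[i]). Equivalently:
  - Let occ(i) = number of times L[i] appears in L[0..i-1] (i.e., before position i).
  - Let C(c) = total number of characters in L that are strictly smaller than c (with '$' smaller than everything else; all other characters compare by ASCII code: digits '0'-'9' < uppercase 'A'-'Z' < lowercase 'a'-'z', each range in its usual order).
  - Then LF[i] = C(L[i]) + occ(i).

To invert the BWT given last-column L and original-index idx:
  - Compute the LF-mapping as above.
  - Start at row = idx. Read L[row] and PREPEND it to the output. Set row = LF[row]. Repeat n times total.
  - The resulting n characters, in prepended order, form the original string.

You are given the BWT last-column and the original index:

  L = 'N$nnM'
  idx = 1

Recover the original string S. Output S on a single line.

LF mapping: 2 0 3 4 1
Walk LF starting at row 1, prepending L[row]:
  step 1: row=1, L[1]='$', prepend. Next row=LF[1]=0
  step 2: row=0, L[0]='N', prepend. Next row=LF[0]=2
  step 3: row=2, L[2]='n', prepend. Next row=LF[2]=3
  step 4: row=3, L[3]='n', prepend. Next row=LF[3]=4
  step 5: row=4, L[4]='M', prepend. Next row=LF[4]=1
Reversed output: MnnN$

Answer: MnnN$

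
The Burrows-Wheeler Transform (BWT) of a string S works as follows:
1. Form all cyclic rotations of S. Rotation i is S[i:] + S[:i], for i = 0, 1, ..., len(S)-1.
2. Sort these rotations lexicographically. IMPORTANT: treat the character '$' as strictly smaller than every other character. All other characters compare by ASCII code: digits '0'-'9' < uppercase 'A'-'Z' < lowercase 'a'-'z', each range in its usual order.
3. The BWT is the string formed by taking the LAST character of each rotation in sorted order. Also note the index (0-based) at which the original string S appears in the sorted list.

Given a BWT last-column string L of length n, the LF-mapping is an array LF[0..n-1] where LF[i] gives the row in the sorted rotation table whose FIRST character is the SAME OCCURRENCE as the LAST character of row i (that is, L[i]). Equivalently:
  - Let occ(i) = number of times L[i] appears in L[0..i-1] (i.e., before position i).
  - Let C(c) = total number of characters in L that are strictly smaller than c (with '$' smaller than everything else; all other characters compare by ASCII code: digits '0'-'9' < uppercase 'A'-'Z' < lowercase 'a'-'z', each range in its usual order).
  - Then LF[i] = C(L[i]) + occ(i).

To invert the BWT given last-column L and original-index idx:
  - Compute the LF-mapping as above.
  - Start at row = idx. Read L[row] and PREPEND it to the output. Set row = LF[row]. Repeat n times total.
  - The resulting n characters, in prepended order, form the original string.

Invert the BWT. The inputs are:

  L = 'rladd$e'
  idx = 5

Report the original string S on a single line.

Answer: ladder$

Derivation:
LF mapping: 6 5 1 2 3 0 4
Walk LF starting at row 5, prepending L[row]:
  step 1: row=5, L[5]='$', prepend. Next row=LF[5]=0
  step 2: row=0, L[0]='r', prepend. Next row=LF[0]=6
  step 3: row=6, L[6]='e', prepend. Next row=LF[6]=4
  step 4: row=4, L[4]='d', prepend. Next row=LF[4]=3
  step 5: row=3, L[3]='d', prepend. Next row=LF[3]=2
  step 6: row=2, L[2]='a', prepend. Next row=LF[2]=1
  step 7: row=1, L[1]='l', prepend. Next row=LF[1]=5
Reversed output: ladder$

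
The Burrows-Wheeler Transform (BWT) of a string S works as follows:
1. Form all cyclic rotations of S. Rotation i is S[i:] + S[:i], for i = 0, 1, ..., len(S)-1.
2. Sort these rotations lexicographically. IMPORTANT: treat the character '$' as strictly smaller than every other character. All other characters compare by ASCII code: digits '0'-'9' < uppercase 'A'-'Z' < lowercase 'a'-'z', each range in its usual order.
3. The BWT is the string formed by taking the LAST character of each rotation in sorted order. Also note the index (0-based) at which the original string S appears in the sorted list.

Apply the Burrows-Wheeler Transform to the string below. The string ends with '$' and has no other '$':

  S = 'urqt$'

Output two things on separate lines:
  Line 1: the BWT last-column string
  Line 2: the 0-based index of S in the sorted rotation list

All 5 rotations (rotation i = S[i:]+S[:i]):
  rot[0] = urqt$
  rot[1] = rqt$u
  rot[2] = qt$ur
  rot[3] = t$urq
  rot[4] = $urqt
Sorted (with $ < everything):
  sorted[0] = $urqt  (last char: 't')
  sorted[1] = qt$ur  (last char: 'r')
  sorted[2] = rqt$u  (last char: 'u')
  sorted[3] = t$urq  (last char: 'q')
  sorted[4] = urqt$  (last char: '$')
Last column: truq$
Original string S is at sorted index 4

Answer: truq$
4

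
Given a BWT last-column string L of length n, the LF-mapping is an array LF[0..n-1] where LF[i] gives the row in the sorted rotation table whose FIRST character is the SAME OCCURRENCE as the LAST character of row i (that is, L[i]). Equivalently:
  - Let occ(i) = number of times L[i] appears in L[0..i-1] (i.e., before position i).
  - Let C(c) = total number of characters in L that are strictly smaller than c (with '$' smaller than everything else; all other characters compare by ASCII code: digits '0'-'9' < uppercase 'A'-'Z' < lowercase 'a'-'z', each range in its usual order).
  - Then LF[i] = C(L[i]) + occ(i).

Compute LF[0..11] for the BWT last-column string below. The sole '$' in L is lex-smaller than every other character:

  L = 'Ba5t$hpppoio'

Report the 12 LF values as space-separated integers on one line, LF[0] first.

Answer: 2 3 1 11 0 4 8 9 10 6 5 7

Derivation:
Char counts: '$':1, '5':1, 'B':1, 'a':1, 'h':1, 'i':1, 'o':2, 'p':3, 't':1
C (first-col start): C('$')=0, C('5')=1, C('B')=2, C('a')=3, C('h')=4, C('i')=5, C('o')=6, C('p')=8, C('t')=11
L[0]='B': occ=0, LF[0]=C('B')+0=2+0=2
L[1]='a': occ=0, LF[1]=C('a')+0=3+0=3
L[2]='5': occ=0, LF[2]=C('5')+0=1+0=1
L[3]='t': occ=0, LF[3]=C('t')+0=11+0=11
L[4]='$': occ=0, LF[4]=C('$')+0=0+0=0
L[5]='h': occ=0, LF[5]=C('h')+0=4+0=4
L[6]='p': occ=0, LF[6]=C('p')+0=8+0=8
L[7]='p': occ=1, LF[7]=C('p')+1=8+1=9
L[8]='p': occ=2, LF[8]=C('p')+2=8+2=10
L[9]='o': occ=0, LF[9]=C('o')+0=6+0=6
L[10]='i': occ=0, LF[10]=C('i')+0=5+0=5
L[11]='o': occ=1, LF[11]=C('o')+1=6+1=7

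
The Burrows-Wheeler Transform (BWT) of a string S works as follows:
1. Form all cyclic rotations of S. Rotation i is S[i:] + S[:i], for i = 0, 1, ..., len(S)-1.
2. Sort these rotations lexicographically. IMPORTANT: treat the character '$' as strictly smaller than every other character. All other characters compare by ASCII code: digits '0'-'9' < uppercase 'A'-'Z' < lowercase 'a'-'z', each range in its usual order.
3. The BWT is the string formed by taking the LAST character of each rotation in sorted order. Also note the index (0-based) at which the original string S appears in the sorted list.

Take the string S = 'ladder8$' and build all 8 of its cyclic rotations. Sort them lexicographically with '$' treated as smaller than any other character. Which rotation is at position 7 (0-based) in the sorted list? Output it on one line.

All 8 rotations (rotation i = S[i:]+S[:i]):
  rot[0] = ladder8$
  rot[1] = adder8$l
  rot[2] = dder8$la
  rot[3] = der8$lad
  rot[4] = er8$ladd
  rot[5] = r8$ladde
  rot[6] = 8$ladder
  rot[7] = $ladder8
Sorted (with $ < everything):
  sorted[0] = $ladder8
  sorted[1] = 8$ladder
  sorted[2] = adder8$l
  sorted[3] = dder8$la
  sorted[4] = der8$lad
  sorted[5] = er8$ladd
  sorted[6] = ladder8$
  sorted[7] = r8$ladde
sorted[7] = r8$ladde

Answer: r8$ladde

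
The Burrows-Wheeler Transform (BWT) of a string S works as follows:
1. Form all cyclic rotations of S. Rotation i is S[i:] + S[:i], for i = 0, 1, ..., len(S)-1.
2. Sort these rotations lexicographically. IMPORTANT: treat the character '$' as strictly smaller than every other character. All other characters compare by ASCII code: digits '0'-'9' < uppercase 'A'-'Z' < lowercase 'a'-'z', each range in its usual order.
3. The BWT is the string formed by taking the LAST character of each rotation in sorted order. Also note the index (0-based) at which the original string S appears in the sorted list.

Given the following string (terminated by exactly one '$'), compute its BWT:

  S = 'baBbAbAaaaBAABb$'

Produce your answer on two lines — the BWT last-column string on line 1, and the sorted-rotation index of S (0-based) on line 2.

Answer: bBAbbaAaabaABAB$
15

Derivation:
All 16 rotations (rotation i = S[i:]+S[:i]):
  rot[0] = baBbAbAaaaBAABb$
  rot[1] = aBbAbAaaaBAABb$b
  rot[2] = BbAbAaaaBAABb$ba
  rot[3] = bAbAaaaBAABb$baB
  rot[4] = AbAaaaBAABb$baBb
  rot[5] = bAaaaBAABb$baBbA
  rot[6] = AaaaBAABb$baBbAb
  rot[7] = aaaBAABb$baBbAbA
  rot[8] = aaBAABb$baBbAbAa
  rot[9] = aBAABb$baBbAbAaa
  rot[10] = BAABb$baBbAbAaaa
  rot[11] = AABb$baBbAbAaaaB
  rot[12] = ABb$baBbAbAaaaBA
  rot[13] = Bb$baBbAbAaaaBAA
  rot[14] = b$baBbAbAaaaBAAB
  rot[15] = $baBbAbAaaaBAABb
Sorted (with $ < everything):
  sorted[0] = $baBbAbAaaaBAABb  (last char: 'b')
  sorted[1] = AABb$baBbAbAaaaB  (last char: 'B')
  sorted[2] = ABb$baBbAbAaaaBA  (last char: 'A')
  sorted[3] = AaaaBAABb$baBbAb  (last char: 'b')
  sorted[4] = AbAaaaBAABb$baBb  (last char: 'b')
  sorted[5] = BAABb$baBbAbAaaa  (last char: 'a')
  sorted[6] = Bb$baBbAbAaaaBAA  (last char: 'A')
  sorted[7] = BbAbAaaaBAABb$ba  (last char: 'a')
  sorted[8] = aBAABb$baBbAbAaa  (last char: 'a')
  sorted[9] = aBbAbAaaaBAABb$b  (last char: 'b')
  sorted[10] = aaBAABb$baBbAbAa  (last char: 'a')
  sorted[11] = aaaBAABb$baBbAbA  (last char: 'A')
  sorted[12] = b$baBbAbAaaaBAAB  (last char: 'B')
  sorted[13] = bAaaaBAABb$baBbA  (last char: 'A')
  sorted[14] = bAbAaaaBAABb$baB  (last char: 'B')
  sorted[15] = baBbAbAaaaBAABb$  (last char: '$')
Last column: bBAbbaAaabaABAB$
Original string S is at sorted index 15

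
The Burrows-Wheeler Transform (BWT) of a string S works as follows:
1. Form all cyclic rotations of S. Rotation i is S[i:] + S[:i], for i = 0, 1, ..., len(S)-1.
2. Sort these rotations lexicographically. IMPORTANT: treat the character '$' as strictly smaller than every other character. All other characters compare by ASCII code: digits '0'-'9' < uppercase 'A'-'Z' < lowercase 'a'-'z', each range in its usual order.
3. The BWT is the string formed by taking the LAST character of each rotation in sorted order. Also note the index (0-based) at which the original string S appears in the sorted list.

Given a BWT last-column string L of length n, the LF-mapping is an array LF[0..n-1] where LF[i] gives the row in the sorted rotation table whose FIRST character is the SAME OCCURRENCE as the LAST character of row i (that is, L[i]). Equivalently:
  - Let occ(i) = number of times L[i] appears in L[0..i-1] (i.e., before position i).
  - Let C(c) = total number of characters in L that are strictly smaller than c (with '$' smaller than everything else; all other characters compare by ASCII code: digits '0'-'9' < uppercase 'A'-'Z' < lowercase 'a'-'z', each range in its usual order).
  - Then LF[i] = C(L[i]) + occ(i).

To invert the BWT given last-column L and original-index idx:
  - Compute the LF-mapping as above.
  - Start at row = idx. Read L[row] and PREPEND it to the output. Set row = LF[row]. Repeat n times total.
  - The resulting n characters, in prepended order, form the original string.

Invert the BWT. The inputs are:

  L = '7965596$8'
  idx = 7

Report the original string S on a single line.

LF mapping: 5 7 3 1 2 8 4 0 6
Walk LF starting at row 7, prepending L[row]:
  step 1: row=7, L[7]='$', prepend. Next row=LF[7]=0
  step 2: row=0, L[0]='7', prepend. Next row=LF[0]=5
  step 3: row=5, L[5]='9', prepend. Next row=LF[5]=8
  step 4: row=8, L[8]='8', prepend. Next row=LF[8]=6
  step 5: row=6, L[6]='6', prepend. Next row=LF[6]=4
  step 6: row=4, L[4]='5', prepend. Next row=LF[4]=2
  step 7: row=2, L[2]='6', prepend. Next row=LF[2]=3
  step 8: row=3, L[3]='5', prepend. Next row=LF[3]=1
  step 9: row=1, L[1]='9', prepend. Next row=LF[1]=7
Reversed output: 95656897$

Answer: 95656897$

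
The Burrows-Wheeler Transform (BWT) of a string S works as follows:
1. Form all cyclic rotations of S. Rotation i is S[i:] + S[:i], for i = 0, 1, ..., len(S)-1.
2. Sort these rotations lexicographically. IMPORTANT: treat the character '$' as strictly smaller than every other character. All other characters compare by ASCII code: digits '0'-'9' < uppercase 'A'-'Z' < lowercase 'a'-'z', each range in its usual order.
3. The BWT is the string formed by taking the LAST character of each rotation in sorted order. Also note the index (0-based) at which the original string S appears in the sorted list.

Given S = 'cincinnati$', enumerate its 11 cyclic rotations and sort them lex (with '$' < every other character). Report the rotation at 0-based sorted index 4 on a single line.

Answer: i$cincinnat

Derivation:
All 11 rotations (rotation i = S[i:]+S[:i]):
  rot[0] = cincinnati$
  rot[1] = incinnati$c
  rot[2] = ncinnati$ci
  rot[3] = cinnati$cin
  rot[4] = innati$cinc
  rot[5] = nnati$cinci
  rot[6] = nati$cincin
  rot[7] = ati$cincinn
  rot[8] = ti$cincinna
  rot[9] = i$cincinnat
  rot[10] = $cincinnati
Sorted (with $ < everything):
  sorted[0] = $cincinnati
  sorted[1] = ati$cincinn
  sorted[2] = cincinnati$
  sorted[3] = cinnati$cin
  sorted[4] = i$cincinnat
  sorted[5] = incinnati$c
  sorted[6] = innati$cinc
  sorted[7] = nati$cincin
  sorted[8] = ncinnati$ci
  sorted[9] = nnati$cinci
  sorted[10] = ti$cincinna
sorted[4] = i$cincinnat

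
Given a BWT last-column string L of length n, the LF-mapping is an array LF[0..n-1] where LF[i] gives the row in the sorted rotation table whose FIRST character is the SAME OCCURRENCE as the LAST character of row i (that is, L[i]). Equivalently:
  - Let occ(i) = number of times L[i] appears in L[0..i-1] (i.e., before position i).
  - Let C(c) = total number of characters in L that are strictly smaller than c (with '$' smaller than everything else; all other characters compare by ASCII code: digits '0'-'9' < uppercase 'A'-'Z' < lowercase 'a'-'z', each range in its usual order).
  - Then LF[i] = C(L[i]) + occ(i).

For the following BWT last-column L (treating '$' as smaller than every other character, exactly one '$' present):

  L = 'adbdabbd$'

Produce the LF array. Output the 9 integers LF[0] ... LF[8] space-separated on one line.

Char counts: '$':1, 'a':2, 'b':3, 'd':3
C (first-col start): C('$')=0, C('a')=1, C('b')=3, C('d')=6
L[0]='a': occ=0, LF[0]=C('a')+0=1+0=1
L[1]='d': occ=0, LF[1]=C('d')+0=6+0=6
L[2]='b': occ=0, LF[2]=C('b')+0=3+0=3
L[3]='d': occ=1, LF[3]=C('d')+1=6+1=7
L[4]='a': occ=1, LF[4]=C('a')+1=1+1=2
L[5]='b': occ=1, LF[5]=C('b')+1=3+1=4
L[6]='b': occ=2, LF[6]=C('b')+2=3+2=5
L[7]='d': occ=2, LF[7]=C('d')+2=6+2=8
L[8]='$': occ=0, LF[8]=C('$')+0=0+0=0

Answer: 1 6 3 7 2 4 5 8 0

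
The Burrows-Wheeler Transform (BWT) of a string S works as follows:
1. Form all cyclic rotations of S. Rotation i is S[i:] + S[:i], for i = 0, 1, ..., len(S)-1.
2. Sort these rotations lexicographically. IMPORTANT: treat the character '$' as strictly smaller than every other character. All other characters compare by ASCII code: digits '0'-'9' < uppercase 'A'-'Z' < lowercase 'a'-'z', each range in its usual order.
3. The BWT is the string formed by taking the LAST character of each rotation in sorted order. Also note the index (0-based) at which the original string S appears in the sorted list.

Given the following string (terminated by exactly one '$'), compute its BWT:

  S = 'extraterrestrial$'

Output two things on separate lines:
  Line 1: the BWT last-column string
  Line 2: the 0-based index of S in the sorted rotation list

All 17 rotations (rotation i = S[i:]+S[:i]):
  rot[0] = extraterrestrial$
  rot[1] = xtraterrestrial$e
  rot[2] = traterrestrial$ex
  rot[3] = raterrestrial$ext
  rot[4] = aterrestrial$extr
  rot[5] = terrestrial$extra
  rot[6] = errestrial$extrat
  rot[7] = rrestrial$extrate
  rot[8] = restrial$extrater
  rot[9] = estrial$extraterr
  rot[10] = strial$extraterre
  rot[11] = trial$extraterres
  rot[12] = rial$extraterrest
  rot[13] = ial$extraterrestr
  rot[14] = al$extraterrestri
  rot[15] = l$extraterrestria
  rot[16] = $extraterrestrial
Sorted (with $ < everything):
  sorted[0] = $extraterrestrial  (last char: 'l')
  sorted[1] = al$extraterrestri  (last char: 'i')
  sorted[2] = aterrestrial$extr  (last char: 'r')
  sorted[3] = errestrial$extrat  (last char: 't')
  sorted[4] = estrial$extraterr  (last char: 'r')
  sorted[5] = extraterrestrial$  (last char: '$')
  sorted[6] = ial$extraterrestr  (last char: 'r')
  sorted[7] = l$extraterrestria  (last char: 'a')
  sorted[8] = raterrestrial$ext  (last char: 't')
  sorted[9] = restrial$extrater  (last char: 'r')
  sorted[10] = rial$extraterrest  (last char: 't')
  sorted[11] = rrestrial$extrate  (last char: 'e')
  sorted[12] = strial$extraterre  (last char: 'e')
  sorted[13] = terrestrial$extra  (last char: 'a')
  sorted[14] = traterrestrial$ex  (last char: 'x')
  sorted[15] = trial$extraterres  (last char: 's')
  sorted[16] = xtraterrestrial$e  (last char: 'e')
Last column: lirtr$ratrteeaxse
Original string S is at sorted index 5

Answer: lirtr$ratrteeaxse
5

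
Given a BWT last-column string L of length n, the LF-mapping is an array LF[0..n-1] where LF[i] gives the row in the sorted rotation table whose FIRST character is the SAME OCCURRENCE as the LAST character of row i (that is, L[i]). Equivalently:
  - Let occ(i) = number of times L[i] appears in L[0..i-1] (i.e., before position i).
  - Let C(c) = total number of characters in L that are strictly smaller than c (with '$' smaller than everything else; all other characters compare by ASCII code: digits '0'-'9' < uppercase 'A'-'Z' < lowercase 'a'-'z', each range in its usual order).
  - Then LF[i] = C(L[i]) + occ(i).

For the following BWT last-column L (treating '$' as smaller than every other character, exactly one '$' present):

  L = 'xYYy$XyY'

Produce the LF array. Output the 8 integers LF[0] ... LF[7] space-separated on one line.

Char counts: '$':1, 'X':1, 'Y':3, 'x':1, 'y':2
C (first-col start): C('$')=0, C('X')=1, C('Y')=2, C('x')=5, C('y')=6
L[0]='x': occ=0, LF[0]=C('x')+0=5+0=5
L[1]='Y': occ=0, LF[1]=C('Y')+0=2+0=2
L[2]='Y': occ=1, LF[2]=C('Y')+1=2+1=3
L[3]='y': occ=0, LF[3]=C('y')+0=6+0=6
L[4]='$': occ=0, LF[4]=C('$')+0=0+0=0
L[5]='X': occ=0, LF[5]=C('X')+0=1+0=1
L[6]='y': occ=1, LF[6]=C('y')+1=6+1=7
L[7]='Y': occ=2, LF[7]=C('Y')+2=2+2=4

Answer: 5 2 3 6 0 1 7 4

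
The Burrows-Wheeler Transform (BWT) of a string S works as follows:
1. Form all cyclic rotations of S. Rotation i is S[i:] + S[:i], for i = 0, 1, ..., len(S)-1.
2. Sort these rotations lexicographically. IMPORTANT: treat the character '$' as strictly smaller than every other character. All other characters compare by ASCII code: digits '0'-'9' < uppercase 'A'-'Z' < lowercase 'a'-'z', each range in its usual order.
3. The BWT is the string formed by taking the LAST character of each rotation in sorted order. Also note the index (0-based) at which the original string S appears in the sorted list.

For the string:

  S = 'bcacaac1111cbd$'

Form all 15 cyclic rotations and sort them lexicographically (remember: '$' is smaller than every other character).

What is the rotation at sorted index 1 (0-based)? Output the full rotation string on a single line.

All 15 rotations (rotation i = S[i:]+S[:i]):
  rot[0] = bcacaac1111cbd$
  rot[1] = cacaac1111cbd$b
  rot[2] = acaac1111cbd$bc
  rot[3] = caac1111cbd$bca
  rot[4] = aac1111cbd$bcac
  rot[5] = ac1111cbd$bcaca
  rot[6] = c1111cbd$bcacaa
  rot[7] = 1111cbd$bcacaac
  rot[8] = 111cbd$bcacaac1
  rot[9] = 11cbd$bcacaac11
  rot[10] = 1cbd$bcacaac111
  rot[11] = cbd$bcacaac1111
  rot[12] = bd$bcacaac1111c
  rot[13] = d$bcacaac1111cb
  rot[14] = $bcacaac1111cbd
Sorted (with $ < everything):
  sorted[0] = $bcacaac1111cbd
  sorted[1] = 1111cbd$bcacaac
  sorted[2] = 111cbd$bcacaac1
  sorted[3] = 11cbd$bcacaac11
  sorted[4] = 1cbd$bcacaac111
  sorted[5] = aac1111cbd$bcac
  sorted[6] = ac1111cbd$bcaca
  sorted[7] = acaac1111cbd$bc
  sorted[8] = bcacaac1111cbd$
  sorted[9] = bd$bcacaac1111c
  sorted[10] = c1111cbd$bcacaa
  sorted[11] = caac1111cbd$bca
  sorted[12] = cacaac1111cbd$b
  sorted[13] = cbd$bcacaac1111
  sorted[14] = d$bcacaac1111cb
sorted[1] = 1111cbd$bcacaac

Answer: 1111cbd$bcacaac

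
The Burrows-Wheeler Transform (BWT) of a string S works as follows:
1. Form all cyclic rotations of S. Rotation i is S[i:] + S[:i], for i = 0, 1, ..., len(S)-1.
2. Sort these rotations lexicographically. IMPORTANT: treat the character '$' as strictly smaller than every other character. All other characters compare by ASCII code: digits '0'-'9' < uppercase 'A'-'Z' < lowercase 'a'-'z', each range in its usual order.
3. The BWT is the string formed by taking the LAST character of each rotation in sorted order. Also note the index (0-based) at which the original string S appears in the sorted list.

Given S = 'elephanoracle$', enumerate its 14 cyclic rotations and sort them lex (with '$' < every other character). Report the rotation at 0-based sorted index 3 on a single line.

All 14 rotations (rotation i = S[i:]+S[:i]):
  rot[0] = elephanoracle$
  rot[1] = lephanoracle$e
  rot[2] = ephanoracle$el
  rot[3] = phanoracle$ele
  rot[4] = hanoracle$elep
  rot[5] = anoracle$eleph
  rot[6] = noracle$elepha
  rot[7] = oracle$elephan
  rot[8] = racle$elephano
  rot[9] = acle$elephanor
  rot[10] = cle$elephanora
  rot[11] = le$elephanorac
  rot[12] = e$elephanoracl
  rot[13] = $elephanoracle
Sorted (with $ < everything):
  sorted[0] = $elephanoracle
  sorted[1] = acle$elephanor
  sorted[2] = anoracle$eleph
  sorted[3] = cle$elephanora
  sorted[4] = e$elephanoracl
  sorted[5] = elephanoracle$
  sorted[6] = ephanoracle$el
  sorted[7] = hanoracle$elep
  sorted[8] = le$elephanorac
  sorted[9] = lephanoracle$e
  sorted[10] = noracle$elepha
  sorted[11] = oracle$elephan
  sorted[12] = phanoracle$ele
  sorted[13] = racle$elephano
sorted[3] = cle$elephanora

Answer: cle$elephanora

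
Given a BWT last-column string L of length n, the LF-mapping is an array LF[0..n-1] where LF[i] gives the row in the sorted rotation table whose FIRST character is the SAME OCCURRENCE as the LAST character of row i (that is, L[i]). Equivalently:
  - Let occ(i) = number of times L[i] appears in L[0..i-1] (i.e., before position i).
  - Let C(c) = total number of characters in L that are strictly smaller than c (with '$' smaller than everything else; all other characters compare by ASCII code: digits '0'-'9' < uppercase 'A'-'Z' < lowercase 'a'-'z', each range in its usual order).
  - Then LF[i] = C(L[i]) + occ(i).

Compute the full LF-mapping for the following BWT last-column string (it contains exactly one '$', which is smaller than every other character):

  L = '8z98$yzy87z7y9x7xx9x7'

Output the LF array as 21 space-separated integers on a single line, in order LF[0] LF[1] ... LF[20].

Answer: 5 18 8 6 0 15 19 16 7 1 20 2 17 9 11 3 12 13 10 14 4

Derivation:
Char counts: '$':1, '7':4, '8':3, '9':3, 'x':4, 'y':3, 'z':3
C (first-col start): C('$')=0, C('7')=1, C('8')=5, C('9')=8, C('x')=11, C('y')=15, C('z')=18
L[0]='8': occ=0, LF[0]=C('8')+0=5+0=5
L[1]='z': occ=0, LF[1]=C('z')+0=18+0=18
L[2]='9': occ=0, LF[2]=C('9')+0=8+0=8
L[3]='8': occ=1, LF[3]=C('8')+1=5+1=6
L[4]='$': occ=0, LF[4]=C('$')+0=0+0=0
L[5]='y': occ=0, LF[5]=C('y')+0=15+0=15
L[6]='z': occ=1, LF[6]=C('z')+1=18+1=19
L[7]='y': occ=1, LF[7]=C('y')+1=15+1=16
L[8]='8': occ=2, LF[8]=C('8')+2=5+2=7
L[9]='7': occ=0, LF[9]=C('7')+0=1+0=1
L[10]='z': occ=2, LF[10]=C('z')+2=18+2=20
L[11]='7': occ=1, LF[11]=C('7')+1=1+1=2
L[12]='y': occ=2, LF[12]=C('y')+2=15+2=17
L[13]='9': occ=1, LF[13]=C('9')+1=8+1=9
L[14]='x': occ=0, LF[14]=C('x')+0=11+0=11
L[15]='7': occ=2, LF[15]=C('7')+2=1+2=3
L[16]='x': occ=1, LF[16]=C('x')+1=11+1=12
L[17]='x': occ=2, LF[17]=C('x')+2=11+2=13
L[18]='9': occ=2, LF[18]=C('9')+2=8+2=10
L[19]='x': occ=3, LF[19]=C('x')+3=11+3=14
L[20]='7': occ=3, LF[20]=C('7')+3=1+3=4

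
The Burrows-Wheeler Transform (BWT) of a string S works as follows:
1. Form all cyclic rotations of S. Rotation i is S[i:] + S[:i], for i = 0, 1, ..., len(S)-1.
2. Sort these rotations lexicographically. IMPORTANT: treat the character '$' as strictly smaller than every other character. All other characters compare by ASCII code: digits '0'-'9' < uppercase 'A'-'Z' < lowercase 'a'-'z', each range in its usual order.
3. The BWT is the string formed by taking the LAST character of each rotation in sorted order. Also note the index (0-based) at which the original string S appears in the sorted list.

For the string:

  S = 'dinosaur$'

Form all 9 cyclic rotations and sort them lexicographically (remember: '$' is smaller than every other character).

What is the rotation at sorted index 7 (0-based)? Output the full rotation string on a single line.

Answer: saur$dino

Derivation:
All 9 rotations (rotation i = S[i:]+S[:i]):
  rot[0] = dinosaur$
  rot[1] = inosaur$d
  rot[2] = nosaur$di
  rot[3] = osaur$din
  rot[4] = saur$dino
  rot[5] = aur$dinos
  rot[6] = ur$dinosa
  rot[7] = r$dinosau
  rot[8] = $dinosaur
Sorted (with $ < everything):
  sorted[0] = $dinosaur
  sorted[1] = aur$dinos
  sorted[2] = dinosaur$
  sorted[3] = inosaur$d
  sorted[4] = nosaur$di
  sorted[5] = osaur$din
  sorted[6] = r$dinosau
  sorted[7] = saur$dino
  sorted[8] = ur$dinosa
sorted[7] = saur$dino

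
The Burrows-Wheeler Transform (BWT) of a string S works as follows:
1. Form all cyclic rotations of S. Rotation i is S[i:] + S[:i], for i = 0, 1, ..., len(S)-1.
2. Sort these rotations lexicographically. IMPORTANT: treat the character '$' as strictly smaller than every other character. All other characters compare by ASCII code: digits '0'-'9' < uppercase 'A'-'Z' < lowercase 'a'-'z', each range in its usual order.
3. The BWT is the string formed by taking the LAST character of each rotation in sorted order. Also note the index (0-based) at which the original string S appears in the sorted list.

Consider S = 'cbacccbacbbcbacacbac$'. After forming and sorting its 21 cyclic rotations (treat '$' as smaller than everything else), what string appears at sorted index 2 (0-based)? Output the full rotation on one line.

All 21 rotations (rotation i = S[i:]+S[:i]):
  rot[0] = cbacccbacbbcbacacbac$
  rot[1] = bacccbacbbcbacacbac$c
  rot[2] = acccbacbbcbacacbac$cb
  rot[3] = cccbacbbcbacacbac$cba
  rot[4] = ccbacbbcbacacbac$cbac
  rot[5] = cbacbbcbacacbac$cbacc
  rot[6] = bacbbcbacacbac$cbaccc
  rot[7] = acbbcbacacbac$cbacccb
  rot[8] = cbbcbacacbac$cbacccba
  rot[9] = bbcbacacbac$cbacccbac
  rot[10] = bcbacacbac$cbacccbacb
  rot[11] = cbacacbac$cbacccbacbb
  rot[12] = bacacbac$cbacccbacbbc
  rot[13] = acacbac$cbacccbacbbcb
  rot[14] = cacbac$cbacccbacbbcba
  rot[15] = acbac$cbacccbacbbcbac
  rot[16] = cbac$cbacccbacbbcbaca
  rot[17] = bac$cbacccbacbbcbacac
  rot[18] = ac$cbacccbacbbcbacacb
  rot[19] = c$cbacccbacbbcbacacba
  rot[20] = $cbacccbacbbcbacacbac
Sorted (with $ < everything):
  sorted[0] = $cbacccbacbbcbacacbac
  sorted[1] = ac$cbacccbacbbcbacacb
  sorted[2] = acacbac$cbacccbacbbcb
  sorted[3] = acbac$cbacccbacbbcbac
  sorted[4] = acbbcbacacbac$cbacccb
  sorted[5] = acccbacbbcbacacbac$cb
  sorted[6] = bac$cbacccbacbbcbacac
  sorted[7] = bacacbac$cbacccbacbbc
  sorted[8] = bacbbcbacacbac$cbaccc
  sorted[9] = bacccbacbbcbacacbac$c
  sorted[10] = bbcbacacbac$cbacccbac
  sorted[11] = bcbacacbac$cbacccbacb
  sorted[12] = c$cbacccbacbbcbacacba
  sorted[13] = cacbac$cbacccbacbbcba
  sorted[14] = cbac$cbacccbacbbcbaca
  sorted[15] = cbacacbac$cbacccbacbb
  sorted[16] = cbacbbcbacacbac$cbacc
  sorted[17] = cbacccbacbbcbacacbac$
  sorted[18] = cbbcbacacbac$cbacccba
  sorted[19] = ccbacbbcbacacbac$cbac
  sorted[20] = cccbacbbcbacacbac$cba
sorted[2] = acacbac$cbacccbacbbcb

Answer: acacbac$cbacccbacbbcb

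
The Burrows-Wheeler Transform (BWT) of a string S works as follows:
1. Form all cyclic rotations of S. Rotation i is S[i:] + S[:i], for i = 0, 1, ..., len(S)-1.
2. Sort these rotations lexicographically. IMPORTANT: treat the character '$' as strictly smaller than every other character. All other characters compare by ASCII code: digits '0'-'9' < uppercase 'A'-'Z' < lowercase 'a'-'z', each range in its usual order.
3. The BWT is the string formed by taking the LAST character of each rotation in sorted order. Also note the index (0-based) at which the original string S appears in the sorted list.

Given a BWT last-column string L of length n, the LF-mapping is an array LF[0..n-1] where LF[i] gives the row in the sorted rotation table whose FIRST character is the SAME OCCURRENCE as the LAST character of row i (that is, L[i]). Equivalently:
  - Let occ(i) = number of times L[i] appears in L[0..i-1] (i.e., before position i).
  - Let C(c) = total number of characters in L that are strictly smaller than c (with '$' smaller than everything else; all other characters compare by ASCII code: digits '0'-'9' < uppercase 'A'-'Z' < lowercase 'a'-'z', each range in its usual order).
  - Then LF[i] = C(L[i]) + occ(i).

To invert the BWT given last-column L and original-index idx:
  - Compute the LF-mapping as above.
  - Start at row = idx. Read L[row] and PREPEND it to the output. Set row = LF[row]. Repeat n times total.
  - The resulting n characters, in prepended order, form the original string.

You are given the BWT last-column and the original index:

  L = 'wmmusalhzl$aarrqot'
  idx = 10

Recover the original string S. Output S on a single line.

LF mapping: 16 7 8 15 13 1 5 4 17 6 0 2 3 11 12 10 9 14
Walk LF starting at row 10, prepending L[row]:
  step 1: row=10, L[10]='$', prepend. Next row=LF[10]=0
  step 2: row=0, L[0]='w', prepend. Next row=LF[0]=16
  step 3: row=16, L[16]='o', prepend. Next row=LF[16]=9
  step 4: row=9, L[9]='l', prepend. Next row=LF[9]=6
  step 5: row=6, L[6]='l', prepend. Next row=LF[6]=5
  step 6: row=5, L[5]='a', prepend. Next row=LF[5]=1
  step 7: row=1, L[1]='m', prepend. Next row=LF[1]=7
  step 8: row=7, L[7]='h', prepend. Next row=LF[7]=4
  step 9: row=4, L[4]='s', prepend. Next row=LF[4]=13
  step 10: row=13, L[13]='r', prepend. Next row=LF[13]=11
  step 11: row=11, L[11]='a', prepend. Next row=LF[11]=2
  step 12: row=2, L[2]='m', prepend. Next row=LF[2]=8
  step 13: row=8, L[8]='z', prepend. Next row=LF[8]=17
  step 14: row=17, L[17]='t', prepend. Next row=LF[17]=14
  step 15: row=14, L[14]='r', prepend. Next row=LF[14]=12
  step 16: row=12, L[12]='a', prepend. Next row=LF[12]=3
  step 17: row=3, L[3]='u', prepend. Next row=LF[3]=15
  step 18: row=15, L[15]='q', prepend. Next row=LF[15]=10
Reversed output: quartzmarshmallow$

Answer: quartzmarshmallow$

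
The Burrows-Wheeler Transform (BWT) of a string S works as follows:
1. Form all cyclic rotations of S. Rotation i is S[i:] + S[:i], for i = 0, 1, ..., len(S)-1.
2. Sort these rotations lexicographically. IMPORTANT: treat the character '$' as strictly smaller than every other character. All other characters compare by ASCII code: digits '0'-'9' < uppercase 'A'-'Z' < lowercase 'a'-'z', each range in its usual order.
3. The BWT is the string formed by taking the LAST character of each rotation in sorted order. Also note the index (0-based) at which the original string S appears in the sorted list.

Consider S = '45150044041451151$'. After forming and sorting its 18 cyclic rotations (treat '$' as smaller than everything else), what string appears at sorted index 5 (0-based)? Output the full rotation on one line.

Answer: 1151$4515004404145

Derivation:
All 18 rotations (rotation i = S[i:]+S[:i]):
  rot[0] = 45150044041451151$
  rot[1] = 5150044041451151$4
  rot[2] = 150044041451151$45
  rot[3] = 50044041451151$451
  rot[4] = 0044041451151$4515
  rot[5] = 044041451151$45150
  rot[6] = 44041451151$451500
  rot[7] = 4041451151$4515004
  rot[8] = 041451151$45150044
  rot[9] = 41451151$451500440
  rot[10] = 1451151$4515004404
  rot[11] = 451151$45150044041
  rot[12] = 51151$451500440414
  rot[13] = 1151$4515004404145
  rot[14] = 151$45150044041451
  rot[15] = 51$451500440414511
  rot[16] = 1$4515004404145115
  rot[17] = $45150044041451151
Sorted (with $ < everything):
  sorted[0] = $45150044041451151
  sorted[1] = 0044041451151$4515
  sorted[2] = 041451151$45150044
  sorted[3] = 044041451151$45150
  sorted[4] = 1$4515004404145115
  sorted[5] = 1151$4515004404145
  sorted[6] = 1451151$4515004404
  sorted[7] = 150044041451151$45
  sorted[8] = 151$45150044041451
  sorted[9] = 4041451151$4515004
  sorted[10] = 41451151$451500440
  sorted[11] = 44041451151$451500
  sorted[12] = 451151$45150044041
  sorted[13] = 45150044041451151$
  sorted[14] = 50044041451151$451
  sorted[15] = 51$451500440414511
  sorted[16] = 51151$451500440414
  sorted[17] = 5150044041451151$4
sorted[5] = 1151$4515004404145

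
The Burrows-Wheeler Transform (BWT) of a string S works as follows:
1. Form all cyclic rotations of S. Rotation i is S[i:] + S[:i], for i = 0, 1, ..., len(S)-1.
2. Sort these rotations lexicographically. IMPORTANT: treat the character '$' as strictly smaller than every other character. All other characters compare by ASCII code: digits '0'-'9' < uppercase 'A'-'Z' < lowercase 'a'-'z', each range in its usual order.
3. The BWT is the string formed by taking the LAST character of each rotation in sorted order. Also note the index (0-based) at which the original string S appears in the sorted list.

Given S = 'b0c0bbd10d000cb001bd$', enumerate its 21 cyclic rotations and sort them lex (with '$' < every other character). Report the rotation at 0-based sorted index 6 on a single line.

All 21 rotations (rotation i = S[i:]+S[:i]):
  rot[0] = b0c0bbd10d000cb001bd$
  rot[1] = 0c0bbd10d000cb001bd$b
  rot[2] = c0bbd10d000cb001bd$b0
  rot[3] = 0bbd10d000cb001bd$b0c
  rot[4] = bbd10d000cb001bd$b0c0
  rot[5] = bd10d000cb001bd$b0c0b
  rot[6] = d10d000cb001bd$b0c0bb
  rot[7] = 10d000cb001bd$b0c0bbd
  rot[8] = 0d000cb001bd$b0c0bbd1
  rot[9] = d000cb001bd$b0c0bbd10
  rot[10] = 000cb001bd$b0c0bbd10d
  rot[11] = 00cb001bd$b0c0bbd10d0
  rot[12] = 0cb001bd$b0c0bbd10d00
  rot[13] = cb001bd$b0c0bbd10d000
  rot[14] = b001bd$b0c0bbd10d000c
  rot[15] = 001bd$b0c0bbd10d000cb
  rot[16] = 01bd$b0c0bbd10d000cb0
  rot[17] = 1bd$b0c0bbd10d000cb00
  rot[18] = bd$b0c0bbd10d000cb001
  rot[19] = d$b0c0bbd10d000cb001b
  rot[20] = $b0c0bbd10d000cb001bd
Sorted (with $ < everything):
  sorted[0] = $b0c0bbd10d000cb001bd
  sorted[1] = 000cb001bd$b0c0bbd10d
  sorted[2] = 001bd$b0c0bbd10d000cb
  sorted[3] = 00cb001bd$b0c0bbd10d0
  sorted[4] = 01bd$b0c0bbd10d000cb0
  sorted[5] = 0bbd10d000cb001bd$b0c
  sorted[6] = 0c0bbd10d000cb001bd$b
  sorted[7] = 0cb001bd$b0c0bbd10d00
  sorted[8] = 0d000cb001bd$b0c0bbd1
  sorted[9] = 10d000cb001bd$b0c0bbd
  sorted[10] = 1bd$b0c0bbd10d000cb00
  sorted[11] = b001bd$b0c0bbd10d000c
  sorted[12] = b0c0bbd10d000cb001bd$
  sorted[13] = bbd10d000cb001bd$b0c0
  sorted[14] = bd$b0c0bbd10d000cb001
  sorted[15] = bd10d000cb001bd$b0c0b
  sorted[16] = c0bbd10d000cb001bd$b0
  sorted[17] = cb001bd$b0c0bbd10d000
  sorted[18] = d$b0c0bbd10d000cb001b
  sorted[19] = d000cb001bd$b0c0bbd10
  sorted[20] = d10d000cb001bd$b0c0bb
sorted[6] = 0c0bbd10d000cb001bd$b

Answer: 0c0bbd10d000cb001bd$b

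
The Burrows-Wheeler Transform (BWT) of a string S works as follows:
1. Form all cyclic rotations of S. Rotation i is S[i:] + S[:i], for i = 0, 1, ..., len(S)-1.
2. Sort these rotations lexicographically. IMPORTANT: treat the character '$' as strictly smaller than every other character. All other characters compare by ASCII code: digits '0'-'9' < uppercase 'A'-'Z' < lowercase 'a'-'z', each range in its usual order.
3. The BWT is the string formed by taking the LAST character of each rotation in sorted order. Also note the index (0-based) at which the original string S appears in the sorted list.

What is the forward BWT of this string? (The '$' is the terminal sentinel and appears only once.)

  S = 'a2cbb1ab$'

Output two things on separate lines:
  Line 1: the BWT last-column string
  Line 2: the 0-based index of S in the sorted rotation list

Answer: bba$1abc2
3

Derivation:
All 9 rotations (rotation i = S[i:]+S[:i]):
  rot[0] = a2cbb1ab$
  rot[1] = 2cbb1ab$a
  rot[2] = cbb1ab$a2
  rot[3] = bb1ab$a2c
  rot[4] = b1ab$a2cb
  rot[5] = 1ab$a2cbb
  rot[6] = ab$a2cbb1
  rot[7] = b$a2cbb1a
  rot[8] = $a2cbb1ab
Sorted (with $ < everything):
  sorted[0] = $a2cbb1ab  (last char: 'b')
  sorted[1] = 1ab$a2cbb  (last char: 'b')
  sorted[2] = 2cbb1ab$a  (last char: 'a')
  sorted[3] = a2cbb1ab$  (last char: '$')
  sorted[4] = ab$a2cbb1  (last char: '1')
  sorted[5] = b$a2cbb1a  (last char: 'a')
  sorted[6] = b1ab$a2cb  (last char: 'b')
  sorted[7] = bb1ab$a2c  (last char: 'c')
  sorted[8] = cbb1ab$a2  (last char: '2')
Last column: bba$1abc2
Original string S is at sorted index 3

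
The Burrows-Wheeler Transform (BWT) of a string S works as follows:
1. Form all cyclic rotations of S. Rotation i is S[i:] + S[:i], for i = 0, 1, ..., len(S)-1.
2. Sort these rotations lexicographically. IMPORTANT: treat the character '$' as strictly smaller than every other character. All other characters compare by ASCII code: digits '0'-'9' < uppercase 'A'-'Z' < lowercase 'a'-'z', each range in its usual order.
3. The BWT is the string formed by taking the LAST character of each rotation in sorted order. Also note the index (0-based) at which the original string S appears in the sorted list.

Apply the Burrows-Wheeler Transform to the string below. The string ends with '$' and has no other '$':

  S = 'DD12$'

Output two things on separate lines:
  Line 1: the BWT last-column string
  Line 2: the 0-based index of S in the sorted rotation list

Answer: 2D1D$
4

Derivation:
All 5 rotations (rotation i = S[i:]+S[:i]):
  rot[0] = DD12$
  rot[1] = D12$D
  rot[2] = 12$DD
  rot[3] = 2$DD1
  rot[4] = $DD12
Sorted (with $ < everything):
  sorted[0] = $DD12  (last char: '2')
  sorted[1] = 12$DD  (last char: 'D')
  sorted[2] = 2$DD1  (last char: '1')
  sorted[3] = D12$D  (last char: 'D')
  sorted[4] = DD12$  (last char: '$')
Last column: 2D1D$
Original string S is at sorted index 4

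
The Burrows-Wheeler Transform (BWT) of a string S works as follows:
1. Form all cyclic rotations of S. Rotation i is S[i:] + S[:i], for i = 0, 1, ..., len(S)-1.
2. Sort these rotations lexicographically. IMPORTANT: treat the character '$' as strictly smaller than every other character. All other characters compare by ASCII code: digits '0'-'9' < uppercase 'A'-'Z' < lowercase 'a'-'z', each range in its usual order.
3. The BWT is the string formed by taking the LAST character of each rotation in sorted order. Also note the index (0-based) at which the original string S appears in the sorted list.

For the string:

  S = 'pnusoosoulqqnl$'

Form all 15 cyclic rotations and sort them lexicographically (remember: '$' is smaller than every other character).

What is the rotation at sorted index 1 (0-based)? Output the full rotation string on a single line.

Answer: l$pnusoosoulqqn

Derivation:
All 15 rotations (rotation i = S[i:]+S[:i]):
  rot[0] = pnusoosoulqqnl$
  rot[1] = nusoosoulqqnl$p
  rot[2] = usoosoulqqnl$pn
  rot[3] = soosoulqqnl$pnu
  rot[4] = oosoulqqnl$pnus
  rot[5] = osoulqqnl$pnuso
  rot[6] = soulqqnl$pnusoo
  rot[7] = oulqqnl$pnusoos
  rot[8] = ulqqnl$pnusooso
  rot[9] = lqqnl$pnusoosou
  rot[10] = qqnl$pnusoosoul
  rot[11] = qnl$pnusoosoulq
  rot[12] = nl$pnusoosoulqq
  rot[13] = l$pnusoosoulqqn
  rot[14] = $pnusoosoulqqnl
Sorted (with $ < everything):
  sorted[0] = $pnusoosoulqqnl
  sorted[1] = l$pnusoosoulqqn
  sorted[2] = lqqnl$pnusoosou
  sorted[3] = nl$pnusoosoulqq
  sorted[4] = nusoosoulqqnl$p
  sorted[5] = oosoulqqnl$pnus
  sorted[6] = osoulqqnl$pnuso
  sorted[7] = oulqqnl$pnusoos
  sorted[8] = pnusoosoulqqnl$
  sorted[9] = qnl$pnusoosoulq
  sorted[10] = qqnl$pnusoosoul
  sorted[11] = soosoulqqnl$pnu
  sorted[12] = soulqqnl$pnusoo
  sorted[13] = ulqqnl$pnusooso
  sorted[14] = usoosoulqqnl$pn
sorted[1] = l$pnusoosoulqqn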